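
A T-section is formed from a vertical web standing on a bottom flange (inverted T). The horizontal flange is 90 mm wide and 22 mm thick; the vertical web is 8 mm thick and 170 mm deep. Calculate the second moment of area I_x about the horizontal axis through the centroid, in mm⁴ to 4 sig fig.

Split into non-overlapping primitives; take the origin at the lower-left of the bounding box.
Flange: 90 × 22, A = 1 980 mm², y = 11 mm, Ī = 79 860 mm⁴.
Web: 8 × 170, A = 1 360 mm², y = 107 mm, Ī = 3 275 333 mm⁴.
Centroid: ȳ = ΣA·y / ΣA = 50.0898 mm.
Transfer each piece to the horizontal axis through the centroid using Ī + A·d² with d = y − 50.0898:
  flange: d = -39.0898 mm → contributes +3 105 328 mm⁴
  web: d = 56.9102 mm → contributes +7 680 059 mm⁴
Total I = 10 785 386 mm⁴.

I_x ≈ 1.079 × 10⁷ mm⁴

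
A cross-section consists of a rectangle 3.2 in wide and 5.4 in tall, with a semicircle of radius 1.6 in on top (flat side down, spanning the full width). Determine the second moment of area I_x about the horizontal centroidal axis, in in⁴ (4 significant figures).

I_x ≈ 79.96 in⁴

Treat the section as a set of non-overlapping primitives; coordinates are from the bounding-box lower-left.
Rectangular body: 3.2 × 5.4, A = 17.28 in², y = 2.7 in, Ī = 41.9904 in⁴.
Semicircular cap: semicircle r = 1.6, A = 4.02124 in², y = 6.07906 in, Ī = 0.719303 in⁴.
Centroid: ȳ = ΣA·y / ΣA = 3.3379 in.
Transfer each piece to the horizontal centroidal axis using Ī + A·d² with d = y − 3.3379:
  rectangular body: d = -0.637898 in → contributes +49.0219 in⁴
  semicircular cap: d = 2.74116 in → contributes +30.9348 in⁴
Total I = 79.9567 in⁴.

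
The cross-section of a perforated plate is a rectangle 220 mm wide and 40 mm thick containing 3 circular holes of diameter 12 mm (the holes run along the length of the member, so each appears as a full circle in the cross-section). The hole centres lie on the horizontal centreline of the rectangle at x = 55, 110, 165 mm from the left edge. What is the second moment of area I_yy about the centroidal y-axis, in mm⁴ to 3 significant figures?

Break the section into simple shapes (no overlaps), measuring from the bottom-left corner of the bounding box.
Plate: 220 × 40, A = 8 800 mm², x = 110 mm, Ī = 35 493 333 mm⁴.
Hole 1 (subtracted): ⌀12, A = 113.1 mm², x = 55 mm, Ī = 1017.9 mm⁴.
Hole 2 (subtracted): ⌀12, A = 113.1 mm², x = 110 mm, Ī = 1017.9 mm⁴.
Hole 3 (subtracted): ⌀12, A = 113.1 mm², x = 165 mm, Ī = 1017.9 mm⁴.
By symmetry the centroid is at mid-width, x̄ = 110 mm.
Transfer each piece to the centroidal y-axis using Ī + A·d² with d = x − 110:
  plate: d = 0 mm → contributes +35 493 333 mm⁴
  hole 1: d = -55 mm → contributes −343 137 mm⁴
  hole 2: d = 0 mm → contributes −1017.9 mm⁴
  hole 3: d = 55 mm → contributes −343 137 mm⁴
Total I = 34 806 041 mm⁴.

I_yy ≈ 3.48 × 10⁷ mm⁴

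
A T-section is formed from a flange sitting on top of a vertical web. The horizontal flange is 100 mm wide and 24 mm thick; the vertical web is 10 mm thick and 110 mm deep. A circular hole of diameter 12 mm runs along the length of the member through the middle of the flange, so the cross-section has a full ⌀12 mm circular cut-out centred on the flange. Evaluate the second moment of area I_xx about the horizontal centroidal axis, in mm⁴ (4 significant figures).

I_xx ≈ 4.558 × 10⁶ mm⁴

Split into non-overlapping primitives; take the origin at the lower-left of the bounding box.
Flange: 100 × 24, A = 2 400 mm², y = 122 mm, Ī = 115 200 mm⁴.
Web: 10 × 110, A = 1 100 mm², y = 55 mm, Ī = 1 109 167 mm⁴.
Hole (subtracted): ⌀12, A = 113.097 mm², y = 122 mm, Ī = 1017.88 mm⁴.
Centroid: ȳ = ΣA·y / ΣA = 100.24 mm.
Transfer each piece to the horizontal centroidal axis using Ī + A·d² with d = y − 100.24:
  flange: d = 21.7603 mm → contributes +1 251 625 mm⁴
  web: d = -45.2397 mm → contributes +3 360 461 mm⁴
  hole: d = 21.7603 mm → contributes −54570.6 mm⁴
Total I = 4 557 515 mm⁴.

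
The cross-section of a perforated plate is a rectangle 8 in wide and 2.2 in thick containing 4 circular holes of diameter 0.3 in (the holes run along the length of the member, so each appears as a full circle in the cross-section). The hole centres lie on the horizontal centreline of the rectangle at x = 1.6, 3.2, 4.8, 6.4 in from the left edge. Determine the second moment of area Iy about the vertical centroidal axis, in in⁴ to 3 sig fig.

Decompose the section into non-overlapping parts with the origin at the bottom-left of its bounding rectangle.
Plate: 8 × 2.2, A = 17.6 in², x = 4 in, Ī = 93.867 in⁴.
Hole 1 (subtracted): ⌀0.3, A = 0.070686 in², x = 1.6 in, Ī = 0.00039761 in⁴.
Hole 2 (subtracted): ⌀0.3, A = 0.070686 in², x = 3.2 in, Ī = 0.00039761 in⁴.
Hole 3 (subtracted): ⌀0.3, A = 0.070686 in², x = 4.8 in, Ī = 0.00039761 in⁴.
Hole 4 (subtracted): ⌀0.3, A = 0.070686 in², x = 6.4 in, Ī = 0.00039761 in⁴.
By symmetry the centroid is at mid-width, x̄ = 4 in.
Transfer each piece to the vertical centroidal axis using Ī + A·d² with d = x − 4:
  plate: d = 0 in → contributes +93.867 in⁴
  hole 1: d = -2.4 in → contributes −0.40755 in⁴
  hole 2: d = -0.8 in → contributes −0.045637 in⁴
  hole 3: d = 0.8 in → contributes −0.045637 in⁴
  hole 4: d = 2.4 in → contributes −0.40755 in⁴
Total I = 92.96 in⁴.

Iy ≈ 93.0 in⁴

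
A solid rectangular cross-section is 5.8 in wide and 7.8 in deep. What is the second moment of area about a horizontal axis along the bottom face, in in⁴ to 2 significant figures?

The section: 5.8 × 7.8, A = 45.24 in², y = 3.9 in, Ī = 229.4 in⁴.
Transfer it to the bottom edge using Ī + A·d² with d = y − 0:
  the section: d = 3.9 in → contributes +917.5 in⁴
Total I = 917.5 in⁴.

I_base ≈ 920 in⁴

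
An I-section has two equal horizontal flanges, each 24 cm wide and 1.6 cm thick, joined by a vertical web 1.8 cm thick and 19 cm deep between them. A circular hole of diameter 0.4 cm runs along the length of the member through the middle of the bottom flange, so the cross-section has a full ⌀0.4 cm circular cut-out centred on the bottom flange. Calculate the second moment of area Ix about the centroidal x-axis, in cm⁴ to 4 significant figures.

Ix ≈ 9180 cm⁴

Split into non-overlapping primitives; take the origin at the lower-left of the bounding box.
Bottom flange: 24 × 1.6, A = 38.4 cm², y = 0.8 cm, Ī = 8.192 cm⁴.
Web: 1.8 × 19, A = 34.2 cm², y = 11.1 cm, Ī = 1028.85 cm⁴.
Top flange: 24 × 1.6, A = 38.4 cm², y = 21.4 cm, Ī = 8.192 cm⁴.
Hole (subtracted): ⌀0.4, A = 0.125664 cm², y = 0.8 cm, Ī = 0.00125664 cm⁴.
Centroid: ȳ = ΣA·y / ΣA = 11.1117 cm.
Transfer each piece to the centroidal x-axis using Ī + A·d² with d = y − 11.1117:
  bottom flange: d = -10.3117 cm → contributes +4091.29 cm⁴
  web: d = -0.0116739 cm → contributes +1028.85 cm⁴
  top flange: d = 10.2883 cm → contributes +4072.82 cm⁴
  hole: d = -10.3117 cm → contributes −13.3632 cm⁴
Total I = 9179.6 cm⁴.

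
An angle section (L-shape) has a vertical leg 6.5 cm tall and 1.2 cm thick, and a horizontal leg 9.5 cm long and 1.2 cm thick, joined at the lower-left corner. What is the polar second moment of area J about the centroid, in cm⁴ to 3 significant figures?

Split into non-overlapping primitives; take the origin at the lower-left of the bounding box.
Vertical leg: 1.2 × 6.5, A = 7.8 cm², y = 3.25 cm, Ī = 27.463 cm⁴.
Horizontal leg (remainder): 8.3 × 1.2, A = 9.96 cm², y = 0.6 cm, Ī = 1.1952 cm⁴.
Centroid: ȳ = ΣA·y / ΣA = 1.7639 cm.
Transfer each piece to the centroidal x-axis using Ī + A·d² with d = y − 1.7639:
  vertical leg: d = 1.4861 cm → contributes +44.69 cm⁴
  horizontal leg (remainder): d = -1.1639 cm → contributes +14.687 cm⁴
Total I = 59.376 cm⁴.
For the y-axis: x̄ = 3.2639 cm.
Repeating about the centroidal y-axis gives I_y = 156.81 cm⁴.
Polar second moment: J = I_x + I_y = 216.19 cm⁴.

J ≈ 216 cm⁴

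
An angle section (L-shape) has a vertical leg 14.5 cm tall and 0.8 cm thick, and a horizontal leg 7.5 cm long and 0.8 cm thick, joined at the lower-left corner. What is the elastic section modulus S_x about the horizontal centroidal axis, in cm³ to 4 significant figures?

S_x ≈ 39.89 cm³

Split into non-overlapping primitives; take the origin at the lower-left of the bounding box.
Vertical leg: 0.8 × 14.5, A = 11.6 cm², y = 7.25 cm, Ī = 203.242 cm⁴.
Horizontal leg (remainder): 6.7 × 0.8, A = 5.36 cm², y = 0.4 cm, Ī = 0.285867 cm⁴.
Centroid: ȳ = ΣA·y / ΣA = 5.08514 cm.
Transfer each piece to the horizontal centroidal axis using Ī + A·d² with d = y − 5.08514:
  vertical leg: d = 2.16486 cm → contributes +257.606 cm⁴
  horizontal leg (remainder): d = -4.68514 cm → contributes +117.941 cm⁴
Total I = 375.547 cm⁴.
Extreme fibre distance c = 9.41486 cm; S = I/c = 39.8888 cm³.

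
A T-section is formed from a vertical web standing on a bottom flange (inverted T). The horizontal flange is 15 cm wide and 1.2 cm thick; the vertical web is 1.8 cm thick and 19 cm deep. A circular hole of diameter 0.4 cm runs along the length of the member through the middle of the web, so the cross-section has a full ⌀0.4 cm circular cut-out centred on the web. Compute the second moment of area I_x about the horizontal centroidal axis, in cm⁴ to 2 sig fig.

Break the section into simple shapes (no overlaps), measuring from the bottom-left corner of the bounding box.
Flange: 15 × 1.2, A = 18 cm², y = 0.6 cm, Ī = 2.16 cm⁴.
Web: 1.8 × 19, A = 34.2 cm², y = 10.7 cm, Ī = 1 029 cm⁴.
Hole (subtracted): ⌀0.4, A = 0.1257 cm², y = 10.7 cm, Ī = 0.001257 cm⁴.
Centroid: ȳ = ΣA·y / ΣA = 7.209 cm.
Transfer each piece to the horizontal centroidal axis using Ī + A·d² with d = y − 7.209:
  flange: d = -6.609 cm → contributes +788.3 cm⁴
  web: d = 3.491 cm → contributes +1 446 cm⁴
  hole: d = 3.491 cm → contributes −1.533 cm⁴
Total I = 2 232 cm⁴.

I_x ≈ 2200 cm⁴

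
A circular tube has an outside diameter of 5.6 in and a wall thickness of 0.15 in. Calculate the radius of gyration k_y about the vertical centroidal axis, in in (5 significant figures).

Break the section into simple shapes (no overlaps), measuring from the bottom-left corner of the bounding box.
Outer circle: ⌀5.6, A = 24.63009 in², x = 2.8 in, Ī = 48.27497 in⁴.
Bore (subtracted): ⌀5.3, A = 22.06183 in², x = 2.8 in, Ī = 38.73231 in⁴.
By symmetry the centroid is at mid-width, x̄ = 2.8 in.
All pieces are centred on the vertical centroidal axis, so I = ΣĪ (holes subtracted) = 9.542661 in⁴.
Radius of gyration: k = √(I/A) = √(9.542661 / 2.568252) = 1.927596 in.

k_y ≈ 1.9276 in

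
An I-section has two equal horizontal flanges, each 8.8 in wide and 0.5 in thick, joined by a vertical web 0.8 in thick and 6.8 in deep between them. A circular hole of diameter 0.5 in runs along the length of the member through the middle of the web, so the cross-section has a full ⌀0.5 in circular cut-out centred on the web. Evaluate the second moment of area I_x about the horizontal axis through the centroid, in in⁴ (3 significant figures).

Decompose the section into non-overlapping parts with the origin at the bottom-left of its bounding rectangle.
Bottom flange: 8.8 × 0.5, A = 4.4 in², y = 0.25 in, Ī = 0.091667 in⁴.
Web: 0.8 × 6.8, A = 5.44 in², y = 3.9 in, Ī = 20.962 in⁴.
Top flange: 8.8 × 0.5, A = 4.4 in², y = 7.55 in, Ī = 0.091667 in⁴.
Hole (subtracted): ⌀0.5, A = 0.19635 in², y = 3.9 in, Ī = 0.003068 in⁴.
By symmetry the centroid is at mid-height, ȳ = 3.9 in.
Transfer each piece to the horizontal axis through the centroid using Ī + A·d² with d = y − 3.9:
  bottom flange: d = -3.65 in → contributes +58.711 in⁴
  web: d = 0 in → contributes +20.962 in⁴
  top flange: d = 3.65 in → contributes +58.711 in⁴
  hole: d = 0 in → contributes −0.003068 in⁴
Total I = 138.38 in⁴.

I_x ≈ 138 in⁴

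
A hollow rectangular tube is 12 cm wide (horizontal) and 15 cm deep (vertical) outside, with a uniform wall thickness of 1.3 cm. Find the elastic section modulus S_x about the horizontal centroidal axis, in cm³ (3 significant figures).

Split into non-overlapping primitives; take the origin at the lower-left of the bounding box.
Outer rectangle: 12 × 15, A = 180 cm², y = 7.5 cm, Ī = 3 375 cm⁴.
Inner void (subtracted): 9.4 × 12.4, A = 116.56 cm², y = 7.5 cm, Ī = 1493.5 cm⁴.
By symmetry the centroid is at mid-height, ȳ = 7.5 cm.
All pieces are centred on the horizontal centroidal axis, so I = ΣĪ (holes subtracted) = 1881.5 cm⁴.
Extreme fibre distance c = 7.5 cm; S = I/c = 250.86 cm³.

S_x ≈ 251 cm³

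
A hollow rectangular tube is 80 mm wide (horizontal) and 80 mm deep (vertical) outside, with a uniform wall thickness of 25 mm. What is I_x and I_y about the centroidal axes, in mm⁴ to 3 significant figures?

Split into non-overlapping primitives; take the origin at the lower-left of the bounding box.
Outer rectangle: 80 × 80, A = 6 400 mm², y = 40 mm, Ī = 3 413 333 mm⁴.
Inner void (subtracted): 30 × 30, A = 900 mm², y = 40 mm, Ī = 67 500 mm⁴.
By symmetry the centroid is at mid-height, ȳ = 40 mm.
All pieces are centred on the centroidal x-axis, so I = ΣĪ (holes subtracted) = 3 345 833 mm⁴.
Repeating about the centroidal y-axis gives I_y = 3 345 833 mm⁴.

I_x ≈ 3.35 × 10⁶ mm⁴, I_y ≈ 3.35 × 10⁶ mm⁴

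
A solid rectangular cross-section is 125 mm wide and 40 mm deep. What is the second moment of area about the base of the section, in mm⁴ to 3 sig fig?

The section: 125 × 40, A = 5 000 mm², y = 20 mm, Ī = 666 667 mm⁴.
Transfer it to the base of the section using Ī + A·d² with d = y − 0:
  the section: d = 20 mm → contributes +2 666 667 mm⁴
Total I = 2 666 667 mm⁴.

I_base ≈ 2.67 × 10⁶ mm⁴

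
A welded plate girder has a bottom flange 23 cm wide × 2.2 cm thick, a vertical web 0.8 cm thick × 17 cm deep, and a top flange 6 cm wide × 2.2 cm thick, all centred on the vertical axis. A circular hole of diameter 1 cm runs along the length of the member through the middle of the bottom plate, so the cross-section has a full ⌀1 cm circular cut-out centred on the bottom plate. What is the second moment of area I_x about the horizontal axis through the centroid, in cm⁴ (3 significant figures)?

I_x ≈ 4550 cm⁴

Decompose the section into non-overlapping parts with the origin at the bottom-left of its bounding rectangle.
Bottom plate: 23 × 2.2, A = 50.6 cm², y = 1.1 cm, Ī = 20.409 cm⁴.
Web plate: 0.8 × 17, A = 13.6 cm², y = 10.7 cm, Ī = 327.53 cm⁴.
Top plate: 6 × 2.2, A = 13.2 cm², y = 20.3 cm, Ī = 5.324 cm⁴.
Hole (subtracted): ⌀1, A = 0.7854 cm², y = 1.1 cm, Ī = 0.049087 cm⁴.
Centroid: ȳ = ΣA·y / ΣA = 6.1121 cm.
Transfer each piece to the horizontal axis through the centroid using Ī + A·d² with d = y − 6.1121:
  bottom plate: d = -5.0121 cm → contributes +1291.5 cm⁴
  web plate: d = 4.5879 cm → contributes +613.8 cm⁴
  top plate: d = 14.188 cm → contributes +2662.4 cm⁴
  hole: d = -5.0121 cm → contributes −19.779 cm⁴
Total I = 4 548 cm⁴.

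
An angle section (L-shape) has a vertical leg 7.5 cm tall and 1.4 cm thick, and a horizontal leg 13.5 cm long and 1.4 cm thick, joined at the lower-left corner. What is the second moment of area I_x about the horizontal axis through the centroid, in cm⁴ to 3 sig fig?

I_x ≈ 112 cm⁴

Treat the section as a set of non-overlapping primitives; coordinates are from the bounding-box lower-left.
Vertical leg: 1.4 × 7.5, A = 10.5 cm², y = 3.75 cm, Ī = 49.219 cm⁴.
Horizontal leg (remainder): 12.1 × 1.4, A = 16.94 cm², y = 0.7 cm, Ī = 2.7669 cm⁴.
Centroid: ȳ = ΣA·y / ΣA = 1.8671 cm.
Transfer each piece to the horizontal axis through the centroid using Ī + A·d² with d = y − 1.8671:
  vertical leg: d = 1.8829 cm → contributes +86.445 cm⁴
  horizontal leg (remainder): d = -1.1671 cm → contributes +25.841 cm⁴
Total I = 112.29 cm⁴.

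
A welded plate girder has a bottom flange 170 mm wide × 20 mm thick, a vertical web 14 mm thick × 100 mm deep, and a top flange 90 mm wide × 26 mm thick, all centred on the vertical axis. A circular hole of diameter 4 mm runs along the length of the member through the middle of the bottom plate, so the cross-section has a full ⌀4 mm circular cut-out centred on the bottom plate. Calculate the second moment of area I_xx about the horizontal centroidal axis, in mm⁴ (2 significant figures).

I_xx ≈ 2.2 × 10⁷ mm⁴

Break the section into simple shapes (no overlaps), measuring from the bottom-left corner of the bounding box.
Bottom plate: 170 × 20, A = 3 400 mm², y = 10 mm, Ī = 113 333 mm⁴.
Web plate: 14 × 100, A = 1 400 mm², y = 70 mm, Ī = 1 166 667 mm⁴.
Top plate: 90 × 26, A = 2 340 mm², y = 133 mm, Ī = 131 820 mm⁴.
Hole (subtracted): ⌀4, A = 12.57 mm², y = 10 mm, Ī = 12.57 mm⁴.
Centroid: ȳ = ΣA·y / ΣA = 62.17 mm.
Transfer each piece to the horizontal centroidal axis using Ī + A·d² with d = y − 62.17:
  bottom plate: d = -52.17 mm → contributes +9 366 237 mm⁴
  web plate: d = 7.833 mm → contributes +1 252 555 mm⁴
  top plate: d = 70.83 mm → contributes +11 872 187 mm⁴
  hole: d = -52.17 mm → contributes −34 211 mm⁴
Total I = 22 456 768 mm⁴.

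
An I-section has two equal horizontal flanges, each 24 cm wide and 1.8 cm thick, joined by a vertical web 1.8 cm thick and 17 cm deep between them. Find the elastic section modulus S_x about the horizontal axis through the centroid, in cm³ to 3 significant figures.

Split into non-overlapping primitives; take the origin at the lower-left of the bounding box.
Bottom flange: 24 × 1.8, A = 43.2 cm², y = 0.9 cm, Ī = 11.664 cm⁴.
Web: 1.8 × 17, A = 30.6 cm², y = 10.3 cm, Ī = 736.95 cm⁴.
Top flange: 24 × 1.8, A = 43.2 cm², y = 19.7 cm, Ī = 11.664 cm⁴.
By symmetry the centroid is at mid-height, ȳ = 10.3 cm.
Transfer each piece to the horizontal axis through the centroid using Ī + A·d² with d = y − 10.3:
  bottom flange: d = -9.4 cm → contributes +3828.8 cm⁴
  web: d = 0 cm → contributes +736.95 cm⁴
  top flange: d = 9.4 cm → contributes +3828.8 cm⁴
Total I = 8394.6 cm⁴.
Extreme fibre distance c = 10.3 cm; S = I/c = 815.01 cm³.

S_x ≈ 815 cm³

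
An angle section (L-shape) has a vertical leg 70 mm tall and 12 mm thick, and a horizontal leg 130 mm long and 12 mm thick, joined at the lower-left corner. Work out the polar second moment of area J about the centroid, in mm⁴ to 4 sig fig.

Treat the section as a set of non-overlapping primitives; coordinates are from the bounding-box lower-left.
Vertical leg: 12 × 70, A = 840 mm², y = 35 mm, Ī = 343 000 mm⁴.
Horizontal leg (remainder): 118 × 12, A = 1 416 mm², y = 6 mm, Ī = 16 992 mm⁴.
Centroid: ȳ = ΣA·y / ΣA = 16.7979 mm.
Transfer each piece to the centroidal x-axis using Ī + A·d² with d = y − 16.7979:
  vertical leg: d = 18.2021 mm → contributes +621 307 mm⁴
  horizontal leg (remainder): d = -10.7979 mm → contributes +182 089 mm⁴
Total I = 803 396 mm⁴.
For the y-axis: x̄ = 46.7979 mm.
Repeating about the centroidal y-axis gives I_y = 3 880 676 mm⁴.
Polar second moment: J = I_x + I_y = 4 684 072 mm⁴.

J ≈ 4.684 × 10⁶ mm⁴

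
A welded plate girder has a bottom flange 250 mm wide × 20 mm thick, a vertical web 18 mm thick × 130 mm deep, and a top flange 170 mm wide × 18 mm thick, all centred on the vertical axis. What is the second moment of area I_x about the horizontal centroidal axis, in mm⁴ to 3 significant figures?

Decompose the section into non-overlapping parts with the origin at the bottom-left of its bounding rectangle.
Bottom plate: 250 × 20, A = 5 000 mm², y = 10 mm, Ī = 166 667 mm⁴.
Web plate: 18 × 130, A = 2 340 mm², y = 85 mm, Ī = 3 295 500 mm⁴.
Top plate: 170 × 18, A = 3 060 mm², y = 159 mm, Ī = 82 620 mm⁴.
Centroid: ȳ = ΣA·y / ΣA = 70.715 mm.
Transfer each piece to the horizontal centroidal axis using Ī + A·d² with d = y − 70.715:
  bottom plate: d = -60.715 mm → contributes +18 598 456 mm⁴
  web plate: d = 14.285 mm → contributes +3 772 978 mm⁴
  top plate: d = 88.285 mm → contributes +23 932 790 mm⁴
Total I = 46 304 224 mm⁴.

I_x ≈ 4.63 × 10⁷ mm⁴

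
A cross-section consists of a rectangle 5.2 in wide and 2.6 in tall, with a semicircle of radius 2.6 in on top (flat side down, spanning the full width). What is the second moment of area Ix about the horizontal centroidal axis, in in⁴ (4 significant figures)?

Ix ≈ 46.99 in⁴

Decompose the section into non-overlapping parts with the origin at the bottom-left of its bounding rectangle.
Rectangular body: 5.2 × 2.6, A = 13.52 in², y = 1.3 in, Ī = 7.61627 in⁴.
Semicircular cap: semicircle r = 2.6, A = 10.6186 in², y = 3.70347 in, Ī = 5.01563 in⁴.
Centroid: ȳ = ΣA·y / ΣA = 2.35729 in.
Transfer each piece to the horizontal centroidal axis using Ī + A·d² with d = y − 2.35729:
  rectangular body: d = -1.05729 in → contributes +22.7298 in⁴
  semicircular cap: d = 1.34618 in → contributes +24.2587 in⁴
Total I = 46.9885 in⁴.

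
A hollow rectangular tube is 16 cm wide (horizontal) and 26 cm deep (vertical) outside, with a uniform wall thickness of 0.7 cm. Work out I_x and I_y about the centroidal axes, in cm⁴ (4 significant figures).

I_x ≈ 5322 cm⁴, I_y ≈ 2495 cm⁴

Split into non-overlapping primitives; take the origin at the lower-left of the bounding box.
Outer rectangle: 16 × 26, A = 416 cm², y = 13 cm, Ī = 23434.7 cm⁴.
Inner void (subtracted): 14.6 × 24.6, A = 359.16 cm², y = 13 cm, Ī = 18112.4 cm⁴.
By symmetry the centroid is at mid-height, ȳ = 13 cm.
All pieces are centred on the centroidal x-axis, so I = ΣĪ (holes subtracted) = 5322.23 cm⁴.
Repeating about the centroidal y-axis gives I_y = 2494.79 cm⁴.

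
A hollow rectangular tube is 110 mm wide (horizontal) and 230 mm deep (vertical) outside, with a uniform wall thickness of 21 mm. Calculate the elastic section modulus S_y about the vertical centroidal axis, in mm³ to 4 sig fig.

S_y ≈ 3.743 × 10⁵ mm³

Decompose the section into non-overlapping parts with the origin at the bottom-left of its bounding rectangle.
Outer rectangle: 110 × 230, A = 25 300 mm², x = 55 mm, Ī = 25 510 833 mm⁴.
Inner void (subtracted): 68 × 188, A = 12 784 mm², x = 55 mm, Ī = 4 926 101 mm⁴.
By symmetry the centroid is at mid-width, x̄ = 55 mm.
All pieces are centred on the vertical centroidal axis, so I = ΣĪ (holes subtracted) = 20 584 732 mm⁴.
Extreme fibre distance c = 55 mm; S = I/c = 374 268 mm³.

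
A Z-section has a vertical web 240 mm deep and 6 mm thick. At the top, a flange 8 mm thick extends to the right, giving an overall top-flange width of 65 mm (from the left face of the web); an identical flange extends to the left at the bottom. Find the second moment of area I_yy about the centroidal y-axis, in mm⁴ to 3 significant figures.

I_yy ≈ 1.28 × 10⁶ mm⁴

Split into non-overlapping primitives; take the origin at the lower-left of the bounding box.
Web: 6 × 240, A = 1 440 mm², x = 62 mm, Ī = 4 320 mm⁴.
Top flange (beyond web): 59 × 8, A = 472 mm², x = 94.5 mm, Ī = 136 919 mm⁴.
Bottom flange (beyond web): 59 × 8, A = 472 mm², x = 29.5 mm, Ī = 136 919 mm⁴.
Centroid: x̄ = ΣA·x / ΣA = 62 mm.
Transfer each piece to the centroidal y-axis using Ī + A·d² with d = x − 62:
  web: d = 0 mm → contributes +4 320 mm⁴
  top flange (beyond web): d = 32.5 mm → contributes +635 469 mm⁴
  bottom flange (beyond web): d = -32.5 mm → contributes +635 469 mm⁴
Total I = 1 275 259 mm⁴.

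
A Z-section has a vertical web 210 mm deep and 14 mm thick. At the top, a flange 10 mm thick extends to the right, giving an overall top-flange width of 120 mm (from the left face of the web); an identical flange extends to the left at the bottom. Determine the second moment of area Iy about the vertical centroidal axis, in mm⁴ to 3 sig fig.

Iy ≈ 9.67 × 10⁶ mm⁴

Treat the section as a set of non-overlapping primitives; coordinates are from the bounding-box lower-left.
Web: 14 × 210, A = 2 940 mm², x = 113 mm, Ī = 48 020 mm⁴.
Top flange (beyond web): 106 × 10, A = 1 060 mm², x = 173 mm, Ī = 992 513 mm⁴.
Bottom flange (beyond web): 106 × 10, A = 1 060 mm², x = 53 mm, Ī = 992 513 mm⁴.
Centroid: x̄ = ΣA·x / ΣA = 113 mm.
Transfer each piece to the vertical centroidal axis using Ī + A·d² with d = x − 113:
  web: d = 0 mm → contributes +48 020 mm⁴
  top flange (beyond web): d = 60 mm → contributes +4 808 513 mm⁴
  bottom flange (beyond web): d = -60 mm → contributes +4 808 513 mm⁴
Total I = 9 665 047 mm⁴.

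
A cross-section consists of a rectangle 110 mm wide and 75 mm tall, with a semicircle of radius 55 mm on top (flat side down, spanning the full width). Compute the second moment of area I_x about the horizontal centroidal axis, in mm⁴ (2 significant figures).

Decompose the section into non-overlapping parts with the origin at the bottom-left of its bounding rectangle.
Rectangular body: 110 × 75, A = 8 250 mm², y = 37.5 mm, Ī = 3 867 188 mm⁴.
Semicircular cap: semicircle r = 55, A = 4 752 mm², y = 98.34 mm, Ī = 1 004 345 mm⁴.
Centroid: ȳ = ΣA·y / ΣA = 59.74 mm.
Transfer each piece to the horizontal centroidal axis using Ī + A·d² with d = y − 59.74:
  rectangular body: d = -22.24 mm → contributes +7 946 286 mm⁴
  semicircular cap: d = 38.61 mm → contributes +8 086 622 mm⁴
Total I = 16 032 909 mm⁴.

I_x ≈ 1.6 × 10⁷ mm⁴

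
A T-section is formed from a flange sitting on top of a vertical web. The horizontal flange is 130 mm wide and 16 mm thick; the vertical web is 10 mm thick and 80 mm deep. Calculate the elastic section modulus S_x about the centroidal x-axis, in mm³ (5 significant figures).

Break the section into simple shapes (no overlaps), measuring from the bottom-left corner of the bounding box.
Flange: 130 × 16, A = 2 080 mm², y = 88 mm, Ī = 44373.33 mm⁴.
Web: 10 × 80, A = 800 mm², y = 40 mm, Ī = 426666.7 mm⁴.
Centroid: ȳ = ΣA·y / ΣA = 74.66667 mm.
Transfer each piece to the centroidal x-axis using Ī + A·d² with d = y − 74.66667:
  flange: d = 13.33333 mm → contributes +414151.1 mm⁴
  web: d = -34.66667 mm → contributes +1 388 089 mm⁴
Total I = 1 802 240 mm⁴.
Extreme fibre distance c = 74.66667 mm; S = I/c = 24137.14 mm³.

S_x ≈ 2.4137 × 10⁴ mm³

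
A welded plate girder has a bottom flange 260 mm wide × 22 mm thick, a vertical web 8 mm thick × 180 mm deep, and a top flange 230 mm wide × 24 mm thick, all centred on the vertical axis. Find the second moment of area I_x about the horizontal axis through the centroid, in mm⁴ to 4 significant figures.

I_x ≈ 1.201 × 10⁸ mm⁴

Decompose the section into non-overlapping parts with the origin at the bottom-left of its bounding rectangle.
Bottom plate: 260 × 22, A = 5 720 mm², y = 11 mm, Ī = 230 707 mm⁴.
Web plate: 8 × 180, A = 1 440 mm², y = 112 mm, Ī = 3 888 000 mm⁴.
Top plate: 230 × 24, A = 5 520 mm², y = 214 mm, Ī = 264 960 mm⁴.
Centroid: ȳ = ΣA·y / ΣA = 110.842 mm.
Transfer each piece to the horizontal axis through the centroid using Ī + A·d² with d = y − 110.842:
  bottom plate: d = -99.8423 mm → contributes +57 250 407 mm⁴
  web plate: d = 1.15773 mm → contributes +3 889 930 mm⁴
  top plate: d = 103.158 mm → contributes +59 006 134 mm⁴
Total I = 120 146 471 mm⁴.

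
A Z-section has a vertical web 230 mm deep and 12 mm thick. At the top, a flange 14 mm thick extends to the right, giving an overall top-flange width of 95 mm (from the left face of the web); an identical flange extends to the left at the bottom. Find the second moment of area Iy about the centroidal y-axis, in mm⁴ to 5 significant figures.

Split into non-overlapping primitives; take the origin at the lower-left of the bounding box.
Web: 12 × 230, A = 2 760 mm², x = 89 mm, Ī = 33 120 mm⁴.
Top flange (beyond web): 83 × 14, A = 1 162 mm², x = 136.5 mm, Ī = 667084.8 mm⁴.
Bottom flange (beyond web): 83 × 14, A = 1 162 mm², x = 41.5 mm, Ī = 667084.8 mm⁴.
Centroid: x̄ = ΣA·x / ΣA = 89 mm.
Transfer each piece to the centroidal y-axis using Ī + A·d² with d = x − 89:
  web: d = 0 mm → contributes +33 120 mm⁴
  top flange (beyond web): d = 47.5 mm → contributes +3 288 847 mm⁴
  bottom flange (beyond web): d = -47.5 mm → contributes +3 288 847 mm⁴
Total I = 6 610 815 mm⁴.

Iy ≈ 6.6108 × 10⁶ mm⁴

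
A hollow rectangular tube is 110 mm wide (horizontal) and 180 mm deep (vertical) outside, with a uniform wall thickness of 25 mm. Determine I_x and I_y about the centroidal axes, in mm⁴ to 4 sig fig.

Break the section into simple shapes (no overlaps), measuring from the bottom-left corner of the bounding box.
Outer rectangle: 110 × 180, A = 19 800 mm², y = 90 mm, Ī = 53 460 000 mm⁴.
Inner void (subtracted): 60 × 130, A = 7 800 mm², y = 90 mm, Ī = 10 985 000 mm⁴.
By symmetry the centroid is at mid-height, ȳ = 90 mm.
All pieces are centred on the centroidal x-axis, so I = ΣĪ (holes subtracted) = 42 475 000 mm⁴.
Repeating about the centroidal y-axis gives I_y = 17 625 000 mm⁴.

I_x ≈ 4.248 × 10⁷ mm⁴, I_y ≈ 1.763 × 10⁷ mm⁴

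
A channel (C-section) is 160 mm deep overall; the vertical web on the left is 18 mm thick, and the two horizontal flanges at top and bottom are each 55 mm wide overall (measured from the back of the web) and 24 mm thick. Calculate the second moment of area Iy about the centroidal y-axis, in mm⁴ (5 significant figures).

Break the section into simple shapes (no overlaps), measuring from the bottom-left corner of the bounding box.
Web: 18 × 160, A = 2 880 mm², x = 9 mm, Ī = 77 760 mm⁴.
Top flange (beyond web): 37 × 24, A = 888 mm², x = 36.5 mm, Ī = 101 306 mm⁴.
Bottom flange (beyond web): 37 × 24, A = 888 mm², x = 36.5 mm, Ī = 101 306 mm⁴.
Centroid: x̄ = ΣA·x / ΣA = 19.48969 mm.
Transfer each piece to the centroidal y-axis using Ī + A·d² with d = x − 19.48969:
  web: d = -10.48969 mm → contributes +394656.8 mm⁴
  top flange (beyond web): d = 17.01031 mm → contributes +358249.4 mm⁴
  bottom flange (beyond web): d = 17.01031 mm → contributes +358249.4 mm⁴
Total I = 1 111 156 mm⁴.

Iy ≈ 1.1112 × 10⁶ mm⁴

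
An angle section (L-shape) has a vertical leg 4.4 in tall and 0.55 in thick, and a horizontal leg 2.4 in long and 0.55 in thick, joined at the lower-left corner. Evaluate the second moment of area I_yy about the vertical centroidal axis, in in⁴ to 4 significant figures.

Break the section into simple shapes (no overlaps), measuring from the bottom-left corner of the bounding box.
Vertical leg: 0.55 × 4.4, A = 2.42 in², x = 0.275 in, Ī = 0.0610042 in⁴.
Horizontal leg (remainder): 1.85 × 0.55, A = 1.0175 in², x = 1.475 in, Ī = 0.290199 in⁴.
Centroid: x̄ = ΣA·x / ΣA = 0.6302 in.
Transfer each piece to the vertical centroidal axis using Ī + A·d² with d = x − 0.6302:
  vertical leg: d = -0.3552 in → contributes +0.366328 in⁴
  horizontal leg (remainder): d = 0.8448 in → contributes +1.01638 in⁴
Total I = 1.3827 in⁴.

I_yy ≈ 1.383 in⁴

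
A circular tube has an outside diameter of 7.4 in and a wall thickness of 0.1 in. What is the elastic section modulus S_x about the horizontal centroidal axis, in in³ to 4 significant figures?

Decompose the section into non-overlapping parts with the origin at the bottom-left of its bounding rectangle.
Outer circle: ⌀7.4, A = 43.0084 in², y = 3.7 in, Ī = 147.196 in⁴.
Bore (subtracted): ⌀7.2, A = 40.715 in², y = 3.7 in, Ī = 131.917 in⁴.
By symmetry the centroid is at mid-height, ȳ = 3.7 in.
All pieces are centred on the horizontal centroidal axis, so I = ΣĪ (holes subtracted) = 15.2795 in⁴.
Extreme fibre distance c = 3.7 in; S = I/c = 4.1296 in³.

S_x ≈ 4.130 in³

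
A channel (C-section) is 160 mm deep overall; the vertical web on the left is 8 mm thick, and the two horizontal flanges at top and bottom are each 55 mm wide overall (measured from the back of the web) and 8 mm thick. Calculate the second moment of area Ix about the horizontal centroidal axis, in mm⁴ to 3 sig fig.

Ix ≈ 7.08 × 10⁶ mm⁴

Break the section into simple shapes (no overlaps), measuring from the bottom-left corner of the bounding box.
Web: 8 × 160, A = 1 280 mm², y = 80 mm, Ī = 2 730 667 mm⁴.
Top flange (beyond web): 47 × 8, A = 376 mm², y = 156 mm, Ī = 2005.3 mm⁴.
Bottom flange (beyond web): 47 × 8, A = 376 mm², y = 4 mm, Ī = 2005.3 mm⁴.
By symmetry the centroid is at mid-height, ȳ = 80 mm.
Transfer each piece to the horizontal centroidal axis using Ī + A·d² with d = y − 80:
  web: d = 0 mm → contributes +2 730 667 mm⁴
  top flange (beyond web): d = 76 mm → contributes +2 173 781 mm⁴
  bottom flange (beyond web): d = -76 mm → contributes +2 173 781 mm⁴
Total I = 7 078 229 mm⁴.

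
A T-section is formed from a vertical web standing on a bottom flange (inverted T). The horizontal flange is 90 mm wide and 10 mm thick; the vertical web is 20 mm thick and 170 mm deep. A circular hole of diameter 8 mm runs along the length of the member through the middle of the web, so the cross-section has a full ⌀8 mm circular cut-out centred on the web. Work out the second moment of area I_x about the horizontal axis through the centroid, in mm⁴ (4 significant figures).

I_x ≈ 1.394 × 10⁷ mm⁴

Treat the section as a set of non-overlapping primitives; coordinates are from the bounding-box lower-left.
Flange: 90 × 10, A = 900 mm², y = 5 mm, Ī = 7 500 mm⁴.
Web: 20 × 170, A = 3 400 mm², y = 95 mm, Ī = 8 188 333 mm⁴.
Hole (subtracted): ⌀8, A = 50.2655 mm², y = 95 mm, Ī = 201.062 mm⁴.
Centroid: ȳ = ΣA·y / ΣA = 75.94 mm.
Transfer each piece to the horizontal axis through the centroid using Ī + A·d² with d = y − 75.94:
  flange: d = -70.94 mm → contributes +4 536 733 mm⁴
  web: d = 19.06 mm → contributes +9 423 499 mm⁴
  hole: d = 19.06 mm → contributes −18461.7 mm⁴
Total I = 13 941 771 mm⁴.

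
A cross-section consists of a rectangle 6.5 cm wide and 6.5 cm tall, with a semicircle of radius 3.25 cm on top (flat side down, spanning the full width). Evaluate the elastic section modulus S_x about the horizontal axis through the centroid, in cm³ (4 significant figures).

S_x ≈ 80.14 cm³

Break the section into simple shapes (no overlaps), measuring from the bottom-left corner of the bounding box.
Rectangular body: 6.5 × 6.5, A = 42.25 cm², y = 3.25 cm, Ī = 148.755 cm⁴.
Semicircular cap: semicircle r = 3.25, A = 16.5915 cm², y = 7.87934 cm, Ī = 12.2452 cm⁴.
Centroid: ȳ = ΣA·y / ΣA = 4.55533 cm.
Transfer each piece to the horizontal axis through the centroid using Ī + A·d² with d = y − 4.55533:
  rectangular body: d = -1.30533 cm → contributes +220.745 cm⁴
  semicircular cap: d = 3.32401 cm → contributes +195.566 cm⁴
Total I = 416.311 cm⁴.
Extreme fibre distance c = 5.19467 cm; S = I/c = 80.1419 cm³.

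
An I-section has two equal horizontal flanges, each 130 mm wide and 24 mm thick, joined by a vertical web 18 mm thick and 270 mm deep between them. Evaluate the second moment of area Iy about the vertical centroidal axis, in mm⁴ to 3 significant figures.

Decompose the section into non-overlapping parts with the origin at the bottom-left of its bounding rectangle.
Bottom flange: 130 × 24, A = 3 120 mm², x = 65 mm, Ī = 4 394 000 mm⁴.
Web: 18 × 270, A = 4 860 mm², x = 65 mm, Ī = 131 220 mm⁴.
Top flange: 130 × 24, A = 3 120 mm², x = 65 mm, Ī = 4 394 000 mm⁴.
By symmetry the centroid is at mid-width, x̄ = 65 mm.
All pieces are centred on the vertical centroidal axis, so I = ΣĪ = 8 919 220 mm⁴.

Iy ≈ 8.92 × 10⁶ mm⁴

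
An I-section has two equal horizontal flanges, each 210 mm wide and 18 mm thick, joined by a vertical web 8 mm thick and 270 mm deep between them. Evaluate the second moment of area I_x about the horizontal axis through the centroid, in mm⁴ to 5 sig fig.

Break the section into simple shapes (no overlaps), measuring from the bottom-left corner of the bounding box.
Bottom flange: 210 × 18, A = 3 780 mm², y = 9 mm, Ī = 102 060 mm⁴.
Web: 8 × 270, A = 2 160 mm², y = 153 mm, Ī = 13 122 000 mm⁴.
Top flange: 210 × 18, A = 3 780 mm², y = 297 mm, Ī = 102 060 mm⁴.
By symmetry the centroid is at mid-height, ȳ = 153 mm.
Transfer each piece to the horizontal axis through the centroid using Ī + A·d² with d = y − 153:
  bottom flange: d = -144 mm → contributes +78 484 140 mm⁴
  web: d = 0 mm → contributes +13 122 000 mm⁴
  top flange: d = 144 mm → contributes +78 484 140 mm⁴
Total I = 170 090 280 mm⁴.

I_x ≈ 1.7009 × 10⁸ mm⁴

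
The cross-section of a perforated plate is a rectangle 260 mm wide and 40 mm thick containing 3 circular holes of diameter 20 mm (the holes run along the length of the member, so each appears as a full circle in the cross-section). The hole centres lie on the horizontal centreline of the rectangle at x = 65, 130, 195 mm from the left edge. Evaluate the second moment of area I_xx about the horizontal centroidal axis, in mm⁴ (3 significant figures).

Break the section into simple shapes (no overlaps), measuring from the bottom-left corner of the bounding box.
Plate: 260 × 40, A = 10 400 mm², y = 20 mm, Ī = 1 386 667 mm⁴.
Hole 1 (subtracted): ⌀20, A = 314.16 mm², y = 20 mm, Ī = 7 854 mm⁴.
Hole 2 (subtracted): ⌀20, A = 314.16 mm², y = 20 mm, Ī = 7 854 mm⁴.
Hole 3 (subtracted): ⌀20, A = 314.16 mm², y = 20 mm, Ī = 7 854 mm⁴.
By symmetry the centroid is at mid-height, ȳ = 20 mm.
All pieces are centred on the horizontal centroidal axis, so I = ΣĪ (holes subtracted) = 1 363 105 mm⁴.

I_xx ≈ 1.36 × 10⁶ mm⁴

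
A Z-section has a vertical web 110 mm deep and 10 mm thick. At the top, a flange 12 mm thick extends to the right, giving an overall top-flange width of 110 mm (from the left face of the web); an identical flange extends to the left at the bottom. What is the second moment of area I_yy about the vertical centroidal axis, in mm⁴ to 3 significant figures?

I_yy ≈ 9.27 × 10⁶ mm⁴

Treat the section as a set of non-overlapping primitives; coordinates are from the bounding-box lower-left.
Web: 10 × 110, A = 1 100 mm², x = 105 mm, Ī = 9166.7 mm⁴.
Top flange (beyond web): 100 × 12, A = 1 200 mm², x = 160 mm, Ī = 1 000 000 mm⁴.
Bottom flange (beyond web): 100 × 12, A = 1 200 mm², x = 50 mm, Ī = 1 000 000 mm⁴.
Centroid: x̄ = ΣA·x / ΣA = 105 mm.
Transfer each piece to the vertical centroidal axis using Ī + A·d² with d = x − 105:
  web: d = 0 mm → contributes +9166.7 mm⁴
  top flange (beyond web): d = 55 mm → contributes +4 630 000 mm⁴
  bottom flange (beyond web): d = -55 mm → contributes +4 630 000 mm⁴
Total I = 9 269 167 mm⁴.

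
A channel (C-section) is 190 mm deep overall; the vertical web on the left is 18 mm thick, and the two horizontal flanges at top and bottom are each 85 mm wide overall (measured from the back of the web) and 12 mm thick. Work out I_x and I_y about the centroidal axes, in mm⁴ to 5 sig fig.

I_x ≈ 2.3045 × 10⁷ mm⁴, I_y ≈ 2.6694 × 10⁶ mm⁴

Break the section into simple shapes (no overlaps), measuring from the bottom-left corner of the bounding box.
Web: 18 × 190, A = 3 420 mm², y = 95 mm, Ī = 10 288 500 mm⁴.
Top flange (beyond web): 67 × 12, A = 804 mm², y = 184 mm, Ī = 9 648 mm⁴.
Bottom flange (beyond web): 67 × 12, A = 804 mm², y = 6 mm, Ī = 9 648 mm⁴.
By symmetry the centroid is at mid-height, ȳ = 95 mm.
Transfer each piece to the centroidal x-axis using Ī + A·d² with d = y − 95:
  web: d = 0 mm → contributes +10 288 500 mm⁴
  top flange (beyond web): d = 89 mm → contributes +6 378 132 mm⁴
  bottom flange (beyond web): d = -89 mm → contributes +6 378 132 mm⁴
Total I = 23 044 764 mm⁴.
For the y-axis: x̄ = 22.59189 mm.
Repeating about the centroidal y-axis gives I_y = 2 669 447 mm⁴.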